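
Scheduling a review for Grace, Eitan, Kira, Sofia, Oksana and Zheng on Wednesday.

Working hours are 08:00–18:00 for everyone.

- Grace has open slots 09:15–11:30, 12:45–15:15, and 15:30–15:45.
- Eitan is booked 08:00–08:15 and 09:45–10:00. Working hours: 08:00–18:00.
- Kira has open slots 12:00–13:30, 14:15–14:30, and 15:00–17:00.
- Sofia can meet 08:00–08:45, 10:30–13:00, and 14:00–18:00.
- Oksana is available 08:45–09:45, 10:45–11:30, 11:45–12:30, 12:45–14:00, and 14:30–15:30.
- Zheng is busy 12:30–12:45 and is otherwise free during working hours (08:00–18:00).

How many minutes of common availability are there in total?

Eitan free within 08:00–18:00: 08:15–09:45, 10:00–18:00.
Zheng free within 08:00–18:00: 08:00–12:30, 12:45–18:00.
Grace ∩ Eitan: 09:15–09:45, 10:00–11:30, 12:45–15:15, 15:30–15:45.
Grace ∩ Eitan ∩ Kira: 12:45–13:30, 14:15–14:30, 15:00–15:15, 15:30–15:45.
Grace ∩ Eitan ∩ Kira ∩ Sofia: 12:45–13:00, 14:15–14:30, 15:00–15:15, 15:30–15:45.
Grace ∩ Eitan ∩ Kira ∩ Sofia ∩ Oksana: 12:45–13:00, 15:00–15:15.
Grace ∩ Eitan ∩ Kira ∩ Sofia ∩ Oksana ∩ Zheng: 12:45–13:00, 15:00–15:15.
Total common minutes: 15 + 15 = 30.

30 minutes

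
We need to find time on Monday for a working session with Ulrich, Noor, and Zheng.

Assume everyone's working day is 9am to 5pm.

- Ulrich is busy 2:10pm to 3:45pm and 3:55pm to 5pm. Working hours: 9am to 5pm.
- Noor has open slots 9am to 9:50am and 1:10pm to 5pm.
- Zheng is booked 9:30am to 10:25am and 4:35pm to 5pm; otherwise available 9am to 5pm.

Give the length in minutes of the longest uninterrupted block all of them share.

60 minutes

Ulrich free within 09:00–17:00: 09:00–14:10, 15:45–15:55.
Zheng free within 09:00–17:00: 09:00–09:30, 10:25–16:35.
Ulrich ∩ Noor: 09:00–09:50, 13:10–14:10, 15:45–15:55.
Ulrich ∩ Noor ∩ Zheng: 09:00–09:30, 13:10–14:10, 15:45–15:55.
Common window lengths: 30, 60, 10 min; longest is 60.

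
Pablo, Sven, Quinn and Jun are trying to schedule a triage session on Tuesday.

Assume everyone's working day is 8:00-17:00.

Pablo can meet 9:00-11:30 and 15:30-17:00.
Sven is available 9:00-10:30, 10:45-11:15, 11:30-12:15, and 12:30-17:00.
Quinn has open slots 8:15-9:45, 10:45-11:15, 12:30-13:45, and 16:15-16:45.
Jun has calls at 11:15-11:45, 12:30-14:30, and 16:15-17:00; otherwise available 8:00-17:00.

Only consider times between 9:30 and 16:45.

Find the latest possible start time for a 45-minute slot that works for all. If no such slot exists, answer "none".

none

Jun free within 08:00–17:00: 08:00–11:15, 11:45–12:30, 14:30–16:15.
Pablo ∩ Sven: 09:00–10:30, 10:45–11:15, 15:30–17:00.
Pablo ∩ Sven ∩ Quinn: 09:00–09:45, 10:45–11:15, 16:15–16:45.
Pablo ∩ Sven ∩ Quinn ∩ Jun: 09:00–09:45, 10:45–11:15.
Restricted to 09:30–16:45: 09:30–09:45, 10:45–11:15.
Windows ≥ 45 min: (none).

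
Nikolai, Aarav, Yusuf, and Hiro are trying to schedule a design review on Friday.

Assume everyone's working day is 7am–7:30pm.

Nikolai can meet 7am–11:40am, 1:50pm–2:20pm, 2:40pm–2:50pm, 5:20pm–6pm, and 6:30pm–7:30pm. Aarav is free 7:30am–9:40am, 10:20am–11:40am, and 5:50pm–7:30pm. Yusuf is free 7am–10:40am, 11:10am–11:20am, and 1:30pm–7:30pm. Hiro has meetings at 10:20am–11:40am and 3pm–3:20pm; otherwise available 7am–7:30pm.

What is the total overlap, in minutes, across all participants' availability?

200 minutes

Hiro free within 07:00–19:30: 07:00–10:20, 11:40–15:00, 15:20–19:30.
Nikolai ∩ Aarav: 07:30–09:40, 10:20–11:40, 17:50–18:00, 18:30–19:30.
Nikolai ∩ Aarav ∩ Yusuf: 07:30–09:40, 10:20–10:40, 11:10–11:20, 17:50–18:00, 18:30–19:30.
Nikolai ∩ Aarav ∩ Yusuf ∩ Hiro: 07:30–09:40, 17:50–18:00, 18:30–19:30.
Total common minutes: 130 + 10 + 60 = 200.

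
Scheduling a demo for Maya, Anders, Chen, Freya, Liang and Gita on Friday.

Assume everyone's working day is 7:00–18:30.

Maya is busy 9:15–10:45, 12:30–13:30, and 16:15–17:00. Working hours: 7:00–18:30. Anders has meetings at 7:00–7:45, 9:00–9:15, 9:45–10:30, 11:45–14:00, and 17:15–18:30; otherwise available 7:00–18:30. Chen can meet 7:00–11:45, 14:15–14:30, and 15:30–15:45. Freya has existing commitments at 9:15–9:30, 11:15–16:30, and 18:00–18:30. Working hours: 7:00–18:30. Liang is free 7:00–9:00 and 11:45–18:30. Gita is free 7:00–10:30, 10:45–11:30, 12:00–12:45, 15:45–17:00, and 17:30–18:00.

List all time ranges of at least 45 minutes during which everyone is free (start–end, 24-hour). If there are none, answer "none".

Maya free within 07:00–18:30: 07:00–09:15, 10:45–12:30, 13:30–16:15, 17:00–18:30.
Anders free within 07:00–18:30: 07:45–09:00, 09:15–09:45, 10:30–11:45, 14:00–17:15.
Freya free within 07:00–18:30: 07:00–09:15, 09:30–11:15, 16:30–18:00.
Maya ∩ Anders: 07:45–09:00, 10:45–11:45, 14:00–16:15, 17:00–17:15.
Maya ∩ Anders ∩ Chen: 07:45–09:00, 10:45–11:45, 14:15–14:30, 15:30–15:45.
Maya ∩ Anders ∩ Chen ∩ Freya: 07:45–09:00, 10:45–11:15.
Maya ∩ Anders ∩ Chen ∩ Freya ∩ Liang: 07:45–09:00.
Maya ∩ Anders ∩ Chen ∩ Freya ∩ Liang ∩ Gita: 07:45–09:00.
Windows ≥ 45 min: 07:45–09:00.

07:45–09:00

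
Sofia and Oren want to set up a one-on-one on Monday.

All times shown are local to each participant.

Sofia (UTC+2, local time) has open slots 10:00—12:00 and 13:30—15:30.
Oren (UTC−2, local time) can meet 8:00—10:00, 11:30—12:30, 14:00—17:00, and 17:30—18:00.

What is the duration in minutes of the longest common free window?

Sofia → UTC: 08:00–10:00, 11:30–13:30.
Oren → UTC: 10:00–12:00, 13:30–14:30, 16:00–19:00, 19:30–20:00.
Sofia ∩ Oren: 11:30–12:00.
Single common window of 30 minutes.

30 minutes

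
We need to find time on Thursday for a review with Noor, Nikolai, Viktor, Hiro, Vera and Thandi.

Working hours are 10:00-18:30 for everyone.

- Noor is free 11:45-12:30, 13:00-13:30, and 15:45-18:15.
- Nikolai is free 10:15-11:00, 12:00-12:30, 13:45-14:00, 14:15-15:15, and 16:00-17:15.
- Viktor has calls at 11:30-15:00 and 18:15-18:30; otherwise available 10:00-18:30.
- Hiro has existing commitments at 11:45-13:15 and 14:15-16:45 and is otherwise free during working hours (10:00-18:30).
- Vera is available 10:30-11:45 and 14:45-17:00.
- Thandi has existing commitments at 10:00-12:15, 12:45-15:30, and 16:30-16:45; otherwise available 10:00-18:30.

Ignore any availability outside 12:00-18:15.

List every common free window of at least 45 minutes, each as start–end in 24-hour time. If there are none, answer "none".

none

Viktor free within 10:00–18:30: 10:00–11:30, 15:00–18:15.
Hiro free within 10:00–18:30: 10:00–11:45, 13:15–14:15, 16:45–18:30.
Thandi free within 10:00–18:30: 12:15–12:45, 15:30–16:30, 16:45–18:30.
Noor ∩ Nikolai: 12:00–12:30, 16:00–17:15.
Noor ∩ Nikolai ∩ Viktor: 16:00–17:15.
Noor ∩ Nikolai ∩ Viktor ∩ Hiro: 16:45–17:15.
Noor ∩ Nikolai ∩ Viktor ∩ Hiro ∩ Vera: 16:45–17:00.
Noor ∩ Nikolai ∩ Viktor ∩ Hiro ∩ Vera ∩ Thandi: 16:45–17:00.
Restricted to 12:00–18:15: 16:45–17:00.
Windows ≥ 45 min: (none).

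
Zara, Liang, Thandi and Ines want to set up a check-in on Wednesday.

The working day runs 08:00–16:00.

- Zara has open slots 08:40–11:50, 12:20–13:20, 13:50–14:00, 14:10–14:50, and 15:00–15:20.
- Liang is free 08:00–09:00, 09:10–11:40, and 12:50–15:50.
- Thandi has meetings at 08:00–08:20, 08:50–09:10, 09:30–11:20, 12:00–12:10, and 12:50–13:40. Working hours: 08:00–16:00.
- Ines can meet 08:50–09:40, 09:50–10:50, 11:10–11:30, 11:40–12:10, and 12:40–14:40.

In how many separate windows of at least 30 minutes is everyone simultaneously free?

Thandi free within 08:00–16:00: 08:20–08:50, 09:10–09:30, 11:20–12:00, 12:10–12:50, 13:40–16:00.
Zara ∩ Liang: 08:40–09:00, 09:10–11:40, 12:50–13:20, 13:50–14:00, 14:10–14:50, 15:00–15:20.
Zara ∩ Liang ∩ Thandi: 08:40–08:50, 09:10–09:30, 11:20–11:40, 13:50–14:00, 14:10–14:50, 15:00–15:20.
Zara ∩ Liang ∩ Thandi ∩ Ines: 09:10–09:30, 11:20–11:30, 13:50–14:00, 14:10–14:40.
Windows ≥ 30 min: 14:10–14:40.
That's 1 window.

1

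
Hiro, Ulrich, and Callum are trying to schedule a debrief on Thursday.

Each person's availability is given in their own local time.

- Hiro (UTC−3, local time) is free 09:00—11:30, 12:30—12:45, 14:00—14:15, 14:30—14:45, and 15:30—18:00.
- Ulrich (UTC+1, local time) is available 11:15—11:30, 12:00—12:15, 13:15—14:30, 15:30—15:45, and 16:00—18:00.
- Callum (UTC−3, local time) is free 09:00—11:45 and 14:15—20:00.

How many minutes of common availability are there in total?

Hiro → UTC: 12:00–14:30, 15:30–15:45, 17:00–17:15, 17:30–17:45, 18:30–21:00.
Ulrich → UTC: 10:15–10:30, 11:00–11:15, 12:15–13:30, 14:30–14:45, 15:00–17:00.
Callum → UTC: 12:00–14:45, 17:15–23:00.
Hiro ∩ Ulrich: 12:15–13:30, 15:30–15:45.
Hiro ∩ Ulrich ∩ Callum: 12:15–13:30.
Total common minutes: 75.

75 minutes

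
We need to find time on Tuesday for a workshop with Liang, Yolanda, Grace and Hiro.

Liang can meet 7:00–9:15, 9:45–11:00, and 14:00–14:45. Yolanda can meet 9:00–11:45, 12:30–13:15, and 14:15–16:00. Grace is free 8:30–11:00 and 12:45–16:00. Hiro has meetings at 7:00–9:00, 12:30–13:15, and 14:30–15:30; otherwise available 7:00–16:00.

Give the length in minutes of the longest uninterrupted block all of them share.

75 minutes

Hiro free within 07:00–16:00: 09:00–12:30, 13:15–14:30, 15:30–16:00.
Liang ∩ Yolanda: 09:00–09:15, 09:45–11:00, 14:15–14:45.
Liang ∩ Yolanda ∩ Grace: 09:00–09:15, 09:45–11:00, 14:15–14:45.
Liang ∩ Yolanda ∩ Grace ∩ Hiro: 09:00–09:15, 09:45–11:00, 14:15–14:30.
Common window lengths: 15, 75, 15 min; longest is 75.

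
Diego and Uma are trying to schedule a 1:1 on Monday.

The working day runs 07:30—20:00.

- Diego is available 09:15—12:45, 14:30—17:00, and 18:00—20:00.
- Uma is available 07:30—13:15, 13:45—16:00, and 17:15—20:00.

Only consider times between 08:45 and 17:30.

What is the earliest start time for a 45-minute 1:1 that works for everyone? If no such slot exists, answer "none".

Diego ∩ Uma: 09:15–12:45, 14:30–16:00, 18:00–20:00.
Restricted to 08:45–17:30: 09:15–12:45, 14:30–16:00.
Windows ≥ 45 min: 09:15–12:45, 14:30–16:00.
Earliest such window starts at 09:15.

09:15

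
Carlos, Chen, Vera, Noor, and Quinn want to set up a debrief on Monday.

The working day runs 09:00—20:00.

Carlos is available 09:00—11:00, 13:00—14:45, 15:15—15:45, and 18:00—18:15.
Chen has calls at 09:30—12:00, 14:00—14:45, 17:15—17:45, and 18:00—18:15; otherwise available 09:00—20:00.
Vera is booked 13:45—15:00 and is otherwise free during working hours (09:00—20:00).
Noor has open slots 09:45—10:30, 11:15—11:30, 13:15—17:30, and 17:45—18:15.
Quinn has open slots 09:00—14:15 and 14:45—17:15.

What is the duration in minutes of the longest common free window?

Chen free within 09:00–20:00: 09:00–09:30, 12:00–14:00, 14:45–17:15, 17:45–18:00, 18:15–20:00.
Vera free within 09:00–20:00: 09:00–13:45, 15:00–20:00.
Carlos ∩ Chen: 09:00–09:30, 13:00–14:00, 15:15–15:45.
Carlos ∩ Chen ∩ Vera: 09:00–09:30, 13:00–13:45, 15:15–15:45.
Carlos ∩ Chen ∩ Vera ∩ Noor: 13:15–13:45, 15:15–15:45.
Carlos ∩ Chen ∩ Vera ∩ Noor ∩ Quinn: 13:15–13:45, 15:15–15:45.
Common window lengths: 30, 30 min; longest is 30.

30 minutes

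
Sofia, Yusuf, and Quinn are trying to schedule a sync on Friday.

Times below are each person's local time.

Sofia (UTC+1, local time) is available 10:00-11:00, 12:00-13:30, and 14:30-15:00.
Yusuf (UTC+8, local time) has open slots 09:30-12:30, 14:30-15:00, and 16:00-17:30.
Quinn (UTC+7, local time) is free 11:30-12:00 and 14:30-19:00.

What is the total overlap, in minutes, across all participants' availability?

30 minutes

Sofia → UTC: 09:00–10:00, 11:00–12:30, 13:30–14:00.
Yusuf → UTC: 01:30–04:30, 06:30–07:00, 08:00–09:30.
Quinn → UTC: 04:30–05:00, 07:30–12:00.
Sofia ∩ Yusuf: 09:00–09:30.
Sofia ∩ Yusuf ∩ Quinn: 09:00–09:30.
Total common minutes: 30.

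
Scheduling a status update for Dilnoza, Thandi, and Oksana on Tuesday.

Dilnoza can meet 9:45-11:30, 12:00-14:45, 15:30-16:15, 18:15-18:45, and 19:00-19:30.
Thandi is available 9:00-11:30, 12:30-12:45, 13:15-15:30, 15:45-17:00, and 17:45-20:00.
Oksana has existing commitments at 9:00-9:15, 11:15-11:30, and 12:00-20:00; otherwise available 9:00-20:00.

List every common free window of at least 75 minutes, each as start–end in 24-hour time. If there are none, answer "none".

09:45–11:15

Oksana free within 09:00–20:00: 09:15–11:15, 11:30–12:00.
Dilnoza ∩ Thandi: 09:45–11:30, 12:30–12:45, 13:15–14:45, 15:45–16:15, 18:15–18:45, 19:00–19:30.
Dilnoza ∩ Thandi ∩ Oksana: 09:45–11:15.
Windows ≥ 75 min: 09:45–11:15.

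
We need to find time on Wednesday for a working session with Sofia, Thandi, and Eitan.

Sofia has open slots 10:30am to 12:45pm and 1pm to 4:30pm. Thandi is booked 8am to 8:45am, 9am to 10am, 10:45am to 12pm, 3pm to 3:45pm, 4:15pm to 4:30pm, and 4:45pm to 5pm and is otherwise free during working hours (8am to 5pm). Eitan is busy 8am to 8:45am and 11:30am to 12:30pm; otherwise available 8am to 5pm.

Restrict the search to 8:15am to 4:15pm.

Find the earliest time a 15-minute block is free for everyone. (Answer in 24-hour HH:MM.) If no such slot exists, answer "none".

10:30

Thandi free within 08:00–17:00: 08:45–09:00, 10:00–10:45, 12:00–15:00, 15:45–16:15, 16:30–16:45.
Eitan free within 08:00–17:00: 08:45–11:30, 12:30–17:00.
Sofia ∩ Thandi: 10:30–10:45, 12:00–12:45, 13:00–15:00, 15:45–16:15.
Sofia ∩ Thandi ∩ Eitan: 10:30–10:45, 12:30–12:45, 13:00–15:00, 15:45–16:15.
Restricted to 08:15–16:15: 10:30–10:45, 12:30–12:45, 13:00–15:00, 15:45–16:15.
Windows ≥ 15 min: 10:30–10:45, 12:30–12:45, 13:00–15:00, 15:45–16:15.
Earliest such window starts at 10:30.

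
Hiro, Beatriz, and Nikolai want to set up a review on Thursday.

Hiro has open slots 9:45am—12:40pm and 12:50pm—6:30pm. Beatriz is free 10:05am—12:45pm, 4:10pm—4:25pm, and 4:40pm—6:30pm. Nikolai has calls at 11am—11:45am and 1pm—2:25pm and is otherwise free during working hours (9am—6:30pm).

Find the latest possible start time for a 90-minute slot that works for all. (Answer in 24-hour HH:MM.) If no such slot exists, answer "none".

Nikolai free within 09:00–18:30: 09:00–11:00, 11:45–13:00, 14:25–18:30.
Hiro ∩ Beatriz: 10:05–12:40, 16:10–16:25, 16:40–18:30.
Hiro ∩ Beatriz ∩ Nikolai: 10:05–11:00, 11:45–12:40, 16:10–16:25, 16:40–18:30.
Windows ≥ 90 min: 16:40–18:30.
Latest start in the last window 16:40–18:30 is 18:30 − 90 min = 17:00.

17:00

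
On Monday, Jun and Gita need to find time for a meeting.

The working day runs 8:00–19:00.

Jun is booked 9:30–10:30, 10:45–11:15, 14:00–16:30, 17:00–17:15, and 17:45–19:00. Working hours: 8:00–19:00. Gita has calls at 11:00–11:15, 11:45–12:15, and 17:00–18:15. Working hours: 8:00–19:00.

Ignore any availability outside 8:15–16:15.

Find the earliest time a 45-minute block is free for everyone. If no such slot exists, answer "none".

Jun free within 08:00–19:00: 08:00–09:30, 10:30–10:45, 11:15–14:00, 16:30–17:00, 17:15–17:45.
Gita free within 08:00–19:00: 08:00–11:00, 11:15–11:45, 12:15–17:00, 18:15–19:00.
Jun ∩ Gita: 08:00–09:30, 10:30–10:45, 11:15–11:45, 12:15–14:00, 16:30–17:00.
Restricted to 08:15–16:15: 08:15–09:30, 10:30–10:45, 11:15–11:45, 12:15–14:00.
Windows ≥ 45 min: 08:15–09:30, 12:15–14:00.
Earliest such window starts at 08:15.

08:15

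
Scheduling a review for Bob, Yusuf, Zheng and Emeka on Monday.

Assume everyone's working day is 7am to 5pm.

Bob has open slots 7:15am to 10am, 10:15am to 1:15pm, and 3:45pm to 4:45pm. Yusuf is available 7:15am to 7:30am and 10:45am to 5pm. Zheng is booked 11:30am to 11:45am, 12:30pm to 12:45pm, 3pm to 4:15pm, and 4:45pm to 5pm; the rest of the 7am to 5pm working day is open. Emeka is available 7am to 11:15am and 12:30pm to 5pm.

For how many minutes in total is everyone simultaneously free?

105 minutes

Zheng free within 07:00–17:00: 07:00–11:30, 11:45–12:30, 12:45–15:00, 16:15–16:45.
Bob ∩ Yusuf: 07:15–07:30, 10:45–13:15, 15:45–16:45.
Bob ∩ Yusuf ∩ Zheng: 07:15–07:30, 10:45–11:30, 11:45–12:30, 12:45–13:15, 16:15–16:45.
Bob ∩ Yusuf ∩ Zheng ∩ Emeka: 07:15–07:30, 10:45–11:15, 12:45–13:15, 16:15–16:45.
Total common minutes: 15 + 30 + 30 + 30 = 105.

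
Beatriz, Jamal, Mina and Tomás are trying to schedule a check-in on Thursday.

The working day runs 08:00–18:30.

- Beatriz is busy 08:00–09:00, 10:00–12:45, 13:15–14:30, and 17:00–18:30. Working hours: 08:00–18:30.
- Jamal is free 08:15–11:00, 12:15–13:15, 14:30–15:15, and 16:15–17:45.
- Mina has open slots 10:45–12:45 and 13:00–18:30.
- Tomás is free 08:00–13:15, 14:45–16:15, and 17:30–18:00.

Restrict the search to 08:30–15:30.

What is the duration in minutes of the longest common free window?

30 minutes

Beatriz free within 08:00–18:30: 09:00–10:00, 12:45–13:15, 14:30–17:00.
Beatriz ∩ Jamal: 09:00–10:00, 12:45–13:15, 14:30–15:15, 16:15–17:00.
Beatriz ∩ Jamal ∩ Mina: 13:00–13:15, 14:30–15:15, 16:15–17:00.
Beatriz ∩ Jamal ∩ Mina ∩ Tomás: 13:00–13:15, 14:45–15:15.
Restricted to 08:30–15:30: 13:00–13:15, 14:45–15:15.
Common window lengths: 15, 30 min; longest is 30.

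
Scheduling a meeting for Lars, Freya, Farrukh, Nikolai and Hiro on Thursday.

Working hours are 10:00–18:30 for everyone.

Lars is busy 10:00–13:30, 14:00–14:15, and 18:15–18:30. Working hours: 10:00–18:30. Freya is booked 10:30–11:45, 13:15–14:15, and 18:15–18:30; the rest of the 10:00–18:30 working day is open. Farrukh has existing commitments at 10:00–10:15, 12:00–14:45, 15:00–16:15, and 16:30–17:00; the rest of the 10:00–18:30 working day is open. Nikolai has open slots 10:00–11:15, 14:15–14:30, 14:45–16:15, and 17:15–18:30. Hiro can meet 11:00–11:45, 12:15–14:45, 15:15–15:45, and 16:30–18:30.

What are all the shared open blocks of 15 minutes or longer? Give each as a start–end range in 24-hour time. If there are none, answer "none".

17:15–18:15

Lars free within 10:00–18:30: 13:30–14:00, 14:15–18:15.
Freya free within 10:00–18:30: 10:00–10:30, 11:45–13:15, 14:15–18:15.
Farrukh free within 10:00–18:30: 10:15–12:00, 14:45–15:00, 16:15–16:30, 17:00–18:30.
Lars ∩ Freya: 14:15–18:15.
Lars ∩ Freya ∩ Farrukh: 14:45–15:00, 16:15–16:30, 17:00–18:15.
Lars ∩ Freya ∩ Farrukh ∩ Nikolai: 14:45–15:00, 17:15–18:15.
Lars ∩ Freya ∩ Farrukh ∩ Nikolai ∩ Hiro: 17:15–18:15.
Windows ≥ 15 min: 17:15–18:15.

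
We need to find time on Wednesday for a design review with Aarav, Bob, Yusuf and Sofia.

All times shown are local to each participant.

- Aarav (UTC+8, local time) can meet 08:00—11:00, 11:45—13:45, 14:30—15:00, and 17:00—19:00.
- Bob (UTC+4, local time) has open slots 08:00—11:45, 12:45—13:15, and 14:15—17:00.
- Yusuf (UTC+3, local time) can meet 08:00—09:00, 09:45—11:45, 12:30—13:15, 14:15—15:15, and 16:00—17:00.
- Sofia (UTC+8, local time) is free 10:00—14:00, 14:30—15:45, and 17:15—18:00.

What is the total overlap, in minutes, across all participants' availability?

60 minutes

Aarav → UTC: 00:00–03:00, 03:45–05:45, 06:30–07:00, 09:00–11:00.
Bob → UTC: 04:00–07:45, 08:45–09:15, 10:15–13:00.
Yusuf → UTC: 05:00–06:00, 06:45–08:45, 09:30–10:15, 11:15–12:15, 13:00–14:00.
Sofia → UTC: 02:00–06:00, 06:30–07:45, 09:15–10:00.
Aarav ∩ Bob: 04:00–05:45, 06:30–07:00, 09:00–09:15, 10:15–11:00.
Aarav ∩ Bob ∩ Yusuf: 05:00–05:45, 06:45–07:00.
Aarav ∩ Bob ∩ Yusuf ∩ Sofia: 05:00–05:45, 06:45–07:00.
Total common minutes: 45 + 15 = 60.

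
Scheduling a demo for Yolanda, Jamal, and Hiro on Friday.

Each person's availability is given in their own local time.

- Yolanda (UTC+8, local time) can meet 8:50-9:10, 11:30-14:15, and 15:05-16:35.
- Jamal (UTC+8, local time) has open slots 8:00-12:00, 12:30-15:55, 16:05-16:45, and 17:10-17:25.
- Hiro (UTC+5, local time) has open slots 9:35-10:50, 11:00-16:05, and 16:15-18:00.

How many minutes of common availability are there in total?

Yolanda → UTC: 00:50–01:10, 03:30–06:15, 07:05–08:35.
Jamal → UTC: 00:00–04:00, 04:30–07:55, 08:05–08:45, 09:10–09:25.
Hiro → UTC: 04:35–05:50, 06:00–11:05, 11:15–13:00.
Yolanda ∩ Jamal: 00:50–01:10, 03:30–04:00, 04:30–06:15, 07:05–07:55, 08:05–08:35.
Yolanda ∩ Jamal ∩ Hiro: 04:35–05:50, 06:00–06:15, 07:05–07:55, 08:05–08:35.
Total common minutes: 75 + 15 + 50 + 30 = 170.

170 minutes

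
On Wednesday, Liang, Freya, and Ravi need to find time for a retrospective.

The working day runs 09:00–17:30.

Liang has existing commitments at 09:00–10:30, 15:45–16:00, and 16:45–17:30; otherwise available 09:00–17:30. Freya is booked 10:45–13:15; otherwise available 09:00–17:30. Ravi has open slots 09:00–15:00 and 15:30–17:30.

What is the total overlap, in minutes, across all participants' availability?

Liang free within 09:00–17:30: 10:30–15:45, 16:00–16:45.
Freya free within 09:00–17:30: 09:00–10:45, 13:15–17:30.
Liang ∩ Freya: 10:30–10:45, 13:15–15:45, 16:00–16:45.
Liang ∩ Freya ∩ Ravi: 10:30–10:45, 13:15–15:00, 15:30–15:45, 16:00–16:45.
Total common minutes: 15 + 105 + 15 + 45 = 180.

180 minutes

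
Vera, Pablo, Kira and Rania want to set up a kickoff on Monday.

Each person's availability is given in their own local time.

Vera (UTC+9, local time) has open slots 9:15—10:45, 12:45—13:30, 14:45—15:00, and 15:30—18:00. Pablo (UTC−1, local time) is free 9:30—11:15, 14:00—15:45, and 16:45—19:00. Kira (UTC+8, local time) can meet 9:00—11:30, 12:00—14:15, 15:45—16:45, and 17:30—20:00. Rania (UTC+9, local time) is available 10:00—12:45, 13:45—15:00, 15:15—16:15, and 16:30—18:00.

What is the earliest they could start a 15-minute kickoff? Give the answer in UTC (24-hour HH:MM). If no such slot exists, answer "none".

none

Vera → UTC: 00:15–01:45, 03:45–04:30, 05:45–06:00, 06:30–09:00.
Pablo → UTC: 10:30–12:15, 15:00–16:45, 17:45–20:00.
Kira → UTC: 01:00–03:30, 04:00–06:15, 07:45–08:45, 09:30–12:00.
Rania → UTC: 01:00–03:45, 04:45–06:00, 06:15–07:15, 07:30–09:00.
Vera ∩ Pablo: (none).
Vera ∩ Pablo ∩ Kira: (none).
Vera ∩ Pablo ∩ Kira ∩ Rania: (none).
Windows ≥ 15 min: (none).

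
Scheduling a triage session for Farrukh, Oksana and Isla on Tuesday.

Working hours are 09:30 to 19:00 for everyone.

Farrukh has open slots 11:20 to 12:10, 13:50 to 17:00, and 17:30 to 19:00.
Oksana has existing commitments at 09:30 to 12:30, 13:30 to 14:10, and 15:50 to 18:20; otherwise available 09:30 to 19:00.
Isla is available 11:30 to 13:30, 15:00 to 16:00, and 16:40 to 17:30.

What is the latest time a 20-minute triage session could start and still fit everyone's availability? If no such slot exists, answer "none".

15:30

Oksana free within 09:30–19:00: 12:30–13:30, 14:10–15:50, 18:20–19:00.
Farrukh ∩ Oksana: 14:10–15:50, 18:20–19:00.
Farrukh ∩ Oksana ∩ Isla: 15:00–15:50.
Windows ≥ 20 min: 15:00–15:50.
Latest start in the last window 15:00–15:50 is 15:50 − 20 min = 15:30.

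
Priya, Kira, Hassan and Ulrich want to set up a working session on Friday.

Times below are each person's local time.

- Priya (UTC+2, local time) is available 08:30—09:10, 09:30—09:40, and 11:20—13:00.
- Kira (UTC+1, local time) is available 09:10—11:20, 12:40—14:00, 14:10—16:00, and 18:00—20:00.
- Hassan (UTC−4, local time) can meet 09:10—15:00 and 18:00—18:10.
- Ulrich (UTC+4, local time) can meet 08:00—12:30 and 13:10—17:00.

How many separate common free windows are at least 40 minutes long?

Priya → UTC: 06:30–07:10, 07:30–07:40, 09:20–11:00.
Kira → UTC: 08:10–10:20, 11:40–13:00, 13:10–15:00, 17:00–19:00.
Hassan → UTC: 13:10–19:00, 22:00–22:10.
Ulrich → UTC: 04:00–08:30, 09:10–13:00.
Priya ∩ Kira: 09:20–10:20.
Priya ∩ Kira ∩ Hassan: (none).
Priya ∩ Kira ∩ Hassan ∩ Ulrich: (none).
Windows ≥ 40 min: (none).
That's 0 windows.

0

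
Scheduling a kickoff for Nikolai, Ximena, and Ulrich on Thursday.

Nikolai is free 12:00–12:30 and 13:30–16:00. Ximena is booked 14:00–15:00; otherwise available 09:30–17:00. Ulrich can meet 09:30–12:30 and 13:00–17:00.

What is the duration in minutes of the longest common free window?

Ximena free within 09:30–17:00: 09:30–14:00, 15:00–17:00.
Nikolai ∩ Ximena: 12:00–12:30, 13:30–14:00, 15:00–16:00.
Nikolai ∩ Ximena ∩ Ulrich: 12:00–12:30, 13:30–14:00, 15:00–16:00.
Common window lengths: 30, 30, 60 min; longest is 60.

60 minutes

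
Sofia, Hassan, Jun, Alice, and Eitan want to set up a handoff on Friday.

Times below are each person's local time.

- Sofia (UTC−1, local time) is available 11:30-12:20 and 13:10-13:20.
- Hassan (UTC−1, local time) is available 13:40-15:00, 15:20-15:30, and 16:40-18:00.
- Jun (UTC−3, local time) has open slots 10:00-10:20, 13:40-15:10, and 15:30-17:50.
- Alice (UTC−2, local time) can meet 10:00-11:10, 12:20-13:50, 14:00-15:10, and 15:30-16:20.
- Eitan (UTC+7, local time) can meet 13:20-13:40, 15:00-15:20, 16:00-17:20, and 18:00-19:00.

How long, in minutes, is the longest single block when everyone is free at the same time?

Sofia → UTC: 12:30–13:20, 14:10–14:20.
Hassan → UTC: 14:40–16:00, 16:20–16:30, 17:40–19:00.
Jun → UTC: 13:00–13:20, 16:40–18:10, 18:30–20:50.
Alice → UTC: 12:00–13:10, 14:20–15:50, 16:00–17:10, 17:30–18:20.
Eitan → UTC: 06:20–06:40, 08:00–08:20, 09:00–10:20, 11:00–12:00.
Sofia ∩ Hassan: (none).
Sofia ∩ Hassan ∩ Jun: (none).
Sofia ∩ Hassan ∩ Jun ∩ Alice: (none).
Sofia ∩ Hassan ∩ Jun ∩ Alice ∩ Eitan: (none).
No common window.

0 minutes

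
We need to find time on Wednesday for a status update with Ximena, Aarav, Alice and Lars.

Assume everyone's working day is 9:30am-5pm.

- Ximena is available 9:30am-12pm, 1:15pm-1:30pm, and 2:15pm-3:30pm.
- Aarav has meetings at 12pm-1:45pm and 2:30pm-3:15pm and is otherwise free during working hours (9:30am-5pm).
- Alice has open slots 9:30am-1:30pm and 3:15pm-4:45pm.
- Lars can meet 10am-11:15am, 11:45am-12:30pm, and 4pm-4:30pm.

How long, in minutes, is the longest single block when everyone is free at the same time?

Aarav free within 09:30–17:00: 09:30–12:00, 13:45–14:30, 15:15–17:00.
Ximena ∩ Aarav: 09:30–12:00, 14:15–14:30, 15:15–15:30.
Ximena ∩ Aarav ∩ Alice: 09:30–12:00, 15:15–15:30.
Ximena ∩ Aarav ∩ Alice ∩ Lars: 10:00–11:15, 11:45–12:00.
Common window lengths: 75, 15 min; longest is 75.

75 minutes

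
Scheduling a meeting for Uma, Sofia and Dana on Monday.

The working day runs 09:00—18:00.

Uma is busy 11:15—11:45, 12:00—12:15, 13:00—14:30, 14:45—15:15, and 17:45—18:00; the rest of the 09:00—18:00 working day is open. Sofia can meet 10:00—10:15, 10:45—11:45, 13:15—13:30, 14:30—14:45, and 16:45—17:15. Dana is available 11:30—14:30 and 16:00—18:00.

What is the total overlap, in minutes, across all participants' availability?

30 minutes

Uma free within 09:00–18:00: 09:00–11:15, 11:45–12:00, 12:15–13:00, 14:30–14:45, 15:15–17:45.
Uma ∩ Sofia: 10:00–10:15, 10:45–11:15, 14:30–14:45, 16:45–17:15.
Uma ∩ Sofia ∩ Dana: 16:45–17:15.
Total common minutes: 30.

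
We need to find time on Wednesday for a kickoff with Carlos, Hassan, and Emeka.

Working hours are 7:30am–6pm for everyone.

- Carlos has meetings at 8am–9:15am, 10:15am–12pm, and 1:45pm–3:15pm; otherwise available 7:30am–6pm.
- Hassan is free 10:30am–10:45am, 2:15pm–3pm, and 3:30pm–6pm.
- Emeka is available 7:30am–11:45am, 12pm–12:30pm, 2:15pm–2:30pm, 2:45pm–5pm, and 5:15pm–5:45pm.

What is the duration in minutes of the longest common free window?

Carlos free within 07:30–18:00: 07:30–08:00, 09:15–10:15, 12:00–13:45, 15:15–18:00.
Carlos ∩ Hassan: 15:30–18:00.
Carlos ∩ Hassan ∩ Emeka: 15:30–17:00, 17:15–17:45.
Common window lengths: 90, 30 min; longest is 90.

90 minutes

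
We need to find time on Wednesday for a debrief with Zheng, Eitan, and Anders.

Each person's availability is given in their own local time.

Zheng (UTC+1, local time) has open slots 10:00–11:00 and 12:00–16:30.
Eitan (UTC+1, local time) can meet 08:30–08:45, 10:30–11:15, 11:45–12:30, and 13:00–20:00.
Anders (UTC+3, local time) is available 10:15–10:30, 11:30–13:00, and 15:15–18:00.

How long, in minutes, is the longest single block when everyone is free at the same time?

Zheng → UTC: 09:00–10:00, 11:00–15:30.
Eitan → UTC: 07:30–07:45, 09:30–10:15, 10:45–11:30, 12:00–19:00.
Anders → UTC: 07:15–07:30, 08:30–10:00, 12:15–15:00.
Zheng ∩ Eitan: 09:30–10:00, 11:00–11:30, 12:00–15:30.
Zheng ∩ Eitan ∩ Anders: 09:30–10:00, 12:15–15:00.
Common window lengths: 30, 165 min; longest is 165.

165 minutes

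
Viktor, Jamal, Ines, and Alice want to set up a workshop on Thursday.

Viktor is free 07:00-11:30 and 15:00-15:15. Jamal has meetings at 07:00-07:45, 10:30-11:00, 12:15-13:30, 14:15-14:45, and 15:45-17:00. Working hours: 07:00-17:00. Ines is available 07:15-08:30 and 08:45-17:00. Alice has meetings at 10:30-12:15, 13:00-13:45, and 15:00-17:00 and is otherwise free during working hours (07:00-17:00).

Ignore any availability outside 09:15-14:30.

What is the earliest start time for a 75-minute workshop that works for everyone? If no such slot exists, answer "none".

Jamal free within 07:00–17:00: 07:45–10:30, 11:00–12:15, 13:30–14:15, 14:45–15:45.
Alice free within 07:00–17:00: 07:00–10:30, 12:15–13:00, 13:45–15:00.
Viktor ∩ Jamal: 07:45–10:30, 11:00–11:30, 15:00–15:15.
Viktor ∩ Jamal ∩ Ines: 07:45–08:30, 08:45–10:30, 11:00–11:30, 15:00–15:15.
Viktor ∩ Jamal ∩ Ines ∩ Alice: 07:45–08:30, 08:45–10:30.
Restricted to 09:15–14:30: 09:15–10:30.
Windows ≥ 75 min: 09:15–10:30.
Earliest such window starts at 09:15.

09:15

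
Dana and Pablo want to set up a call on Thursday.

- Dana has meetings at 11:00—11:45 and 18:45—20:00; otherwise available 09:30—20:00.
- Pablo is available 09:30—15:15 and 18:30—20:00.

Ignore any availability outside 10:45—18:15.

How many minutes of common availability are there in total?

Dana free within 09:30–20:00: 09:30–11:00, 11:45–18:45.
Dana ∩ Pablo: 09:30–11:00, 11:45–15:15, 18:30–18:45.
Restricted to 10:45–18:15: 10:45–11:00, 11:45–15:15.
Total common minutes: 15 + 210 = 225.

225 minutes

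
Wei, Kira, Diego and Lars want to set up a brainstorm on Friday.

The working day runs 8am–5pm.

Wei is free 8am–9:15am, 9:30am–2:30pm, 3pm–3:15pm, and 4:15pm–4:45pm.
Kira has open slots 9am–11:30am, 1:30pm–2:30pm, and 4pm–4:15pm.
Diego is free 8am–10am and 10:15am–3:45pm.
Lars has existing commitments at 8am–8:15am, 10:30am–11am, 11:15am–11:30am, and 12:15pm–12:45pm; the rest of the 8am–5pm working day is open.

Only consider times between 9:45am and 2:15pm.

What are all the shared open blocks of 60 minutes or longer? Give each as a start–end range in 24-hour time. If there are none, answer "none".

none

Lars free within 08:00–17:00: 08:15–10:30, 11:00–11:15, 11:30–12:15, 12:45–17:00.
Wei ∩ Kira: 09:00–09:15, 09:30–11:30, 13:30–14:30.
Wei ∩ Kira ∩ Diego: 09:00–09:15, 09:30–10:00, 10:15–11:30, 13:30–14:30.
Wei ∩ Kira ∩ Diego ∩ Lars: 09:00–09:15, 09:30–10:00, 10:15–10:30, 11:00–11:15, 13:30–14:30.
Restricted to 09:45–14:15: 09:45–10:00, 10:15–10:30, 11:00–11:15, 13:30–14:15.
Windows ≥ 60 min: (none).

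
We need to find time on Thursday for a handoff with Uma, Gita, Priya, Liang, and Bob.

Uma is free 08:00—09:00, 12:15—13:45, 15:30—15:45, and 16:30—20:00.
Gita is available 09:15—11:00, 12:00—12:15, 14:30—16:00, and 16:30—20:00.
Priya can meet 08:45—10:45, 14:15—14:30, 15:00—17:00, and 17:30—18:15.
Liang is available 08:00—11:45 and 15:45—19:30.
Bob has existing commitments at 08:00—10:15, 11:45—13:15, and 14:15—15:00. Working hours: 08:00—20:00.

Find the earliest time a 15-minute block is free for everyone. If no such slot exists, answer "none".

16:30

Bob free within 08:00–20:00: 10:15–11:45, 13:15–14:15, 15:00–20:00.
Uma ∩ Gita: 15:30–15:45, 16:30–20:00.
Uma ∩ Gita ∩ Priya: 15:30–15:45, 16:30–17:00, 17:30–18:15.
Uma ∩ Gita ∩ Priya ∩ Liang: 16:30–17:00, 17:30–18:15.
Uma ∩ Gita ∩ Priya ∩ Liang ∩ Bob: 16:30–17:00, 17:30–18:15.
Windows ≥ 15 min: 16:30–17:00, 17:30–18:15.
Earliest such window starts at 16:30.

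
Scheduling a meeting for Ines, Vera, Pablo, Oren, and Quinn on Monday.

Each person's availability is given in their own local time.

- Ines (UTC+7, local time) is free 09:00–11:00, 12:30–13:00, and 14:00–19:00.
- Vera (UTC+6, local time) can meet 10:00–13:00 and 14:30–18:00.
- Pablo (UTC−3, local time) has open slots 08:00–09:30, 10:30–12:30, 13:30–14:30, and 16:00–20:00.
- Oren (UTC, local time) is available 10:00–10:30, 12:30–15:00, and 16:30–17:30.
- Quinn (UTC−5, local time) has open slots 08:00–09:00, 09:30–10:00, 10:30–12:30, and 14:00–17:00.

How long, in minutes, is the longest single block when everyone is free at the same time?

Ines → UTC: 02:00–04:00, 05:30–06:00, 07:00–12:00.
Vera → UTC: 04:00–07:00, 08:30–12:00.
Pablo → UTC: 11:00–12:30, 13:30–15:30, 16:30–17:30, 19:00–23:00.
Oren → UTC: 10:00–10:30, 12:30–15:00, 16:30–17:30.
Quinn → UTC: 13:00–14:00, 14:30–15:00, 15:30–17:30, 19:00–22:00.
Ines ∩ Vera: 05:30–06:00, 08:30–12:00.
Ines ∩ Vera ∩ Pablo: 11:00–12:00.
Ines ∩ Vera ∩ Pablo ∩ Oren: (none).
Ines ∩ Vera ∩ Pablo ∩ Oren ∩ Quinn: (none).
No common window.

0 minutes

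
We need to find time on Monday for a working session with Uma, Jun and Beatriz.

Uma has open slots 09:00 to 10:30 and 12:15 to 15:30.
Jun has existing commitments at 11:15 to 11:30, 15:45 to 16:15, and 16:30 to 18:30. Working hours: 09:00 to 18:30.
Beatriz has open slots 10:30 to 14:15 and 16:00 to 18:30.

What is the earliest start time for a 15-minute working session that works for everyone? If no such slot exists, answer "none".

Jun free within 09:00–18:30: 09:00–11:15, 11:30–15:45, 16:15–16:30.
Uma ∩ Jun: 09:00–10:30, 12:15–15:30.
Uma ∩ Jun ∩ Beatriz: 12:15–14:15.
Windows ≥ 15 min: 12:15–14:15.
Earliest such window starts at 12:15.

12:15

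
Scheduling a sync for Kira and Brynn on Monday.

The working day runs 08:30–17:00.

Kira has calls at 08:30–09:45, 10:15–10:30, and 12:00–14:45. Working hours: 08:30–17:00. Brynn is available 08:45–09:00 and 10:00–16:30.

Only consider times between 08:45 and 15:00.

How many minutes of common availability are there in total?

120 minutes

Kira free within 08:30–17:00: 09:45–10:15, 10:30–12:00, 14:45–17:00.
Kira ∩ Brynn: 10:00–10:15, 10:30–12:00, 14:45–16:30.
Restricted to 08:45–15:00: 10:00–10:15, 10:30–12:00, 14:45–15:00.
Total common minutes: 15 + 90 + 15 = 120.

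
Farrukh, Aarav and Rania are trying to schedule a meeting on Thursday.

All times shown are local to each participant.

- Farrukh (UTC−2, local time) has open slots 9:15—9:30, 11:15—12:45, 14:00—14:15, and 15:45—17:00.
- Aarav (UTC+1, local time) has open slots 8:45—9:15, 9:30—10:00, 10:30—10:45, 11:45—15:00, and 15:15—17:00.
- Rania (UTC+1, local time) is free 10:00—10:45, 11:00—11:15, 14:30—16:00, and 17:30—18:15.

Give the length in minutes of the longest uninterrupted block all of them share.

Farrukh → UTC: 11:15–11:30, 13:15–14:45, 16:00–16:15, 17:45–19:00.
Aarav → UTC: 07:45–08:15, 08:30–09:00, 09:30–09:45, 10:45–14:00, 14:15–16:00.
Rania → UTC: 09:00–09:45, 10:00–10:15, 13:30–15:00, 16:30–17:15.
Farrukh ∩ Aarav: 11:15–11:30, 13:15–14:00, 14:15–14:45.
Farrukh ∩ Aarav ∩ Rania: 13:30–14:00, 14:15–14:45.
Common window lengths: 30, 30 min; longest is 30.

30 minutes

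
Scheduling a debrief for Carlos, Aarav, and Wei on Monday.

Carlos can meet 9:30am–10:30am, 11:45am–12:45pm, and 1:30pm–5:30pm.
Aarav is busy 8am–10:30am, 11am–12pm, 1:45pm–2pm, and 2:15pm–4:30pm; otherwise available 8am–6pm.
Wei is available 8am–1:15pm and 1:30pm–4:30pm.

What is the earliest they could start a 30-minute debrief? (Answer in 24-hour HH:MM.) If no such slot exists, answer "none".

12:00

Aarav free within 08:00–18:00: 10:30–11:00, 12:00–13:45, 14:00–14:15, 16:30–18:00.
Carlos ∩ Aarav: 12:00–12:45, 13:30–13:45, 14:00–14:15, 16:30–17:30.
Carlos ∩ Aarav ∩ Wei: 12:00–12:45, 13:30–13:45, 14:00–14:15.
Windows ≥ 30 min: 12:00–12:45.
Earliest such window starts at 12:00.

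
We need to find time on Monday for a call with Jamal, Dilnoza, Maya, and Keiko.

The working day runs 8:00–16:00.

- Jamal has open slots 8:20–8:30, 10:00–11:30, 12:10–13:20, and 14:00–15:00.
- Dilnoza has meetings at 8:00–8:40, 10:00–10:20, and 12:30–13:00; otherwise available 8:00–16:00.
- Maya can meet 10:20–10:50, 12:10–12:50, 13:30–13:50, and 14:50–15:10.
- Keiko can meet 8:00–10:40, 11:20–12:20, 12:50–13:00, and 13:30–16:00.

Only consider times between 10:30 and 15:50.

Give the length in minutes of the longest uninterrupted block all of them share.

Dilnoza free within 08:00–16:00: 08:40–10:00, 10:20–12:30, 13:00–16:00.
Jamal ∩ Dilnoza: 10:20–11:30, 12:10–12:30, 13:00–13:20, 14:00–15:00.
Jamal ∩ Dilnoza ∩ Maya: 10:20–10:50, 12:10–12:30, 14:50–15:00.
Jamal ∩ Dilnoza ∩ Maya ∩ Keiko: 10:20–10:40, 12:10–12:20, 14:50–15:00.
Restricted to 10:30–15:50: 10:30–10:40, 12:10–12:20, 14:50–15:00.
Common window lengths: 10, 10, 10 min; longest is 10.

10 minutes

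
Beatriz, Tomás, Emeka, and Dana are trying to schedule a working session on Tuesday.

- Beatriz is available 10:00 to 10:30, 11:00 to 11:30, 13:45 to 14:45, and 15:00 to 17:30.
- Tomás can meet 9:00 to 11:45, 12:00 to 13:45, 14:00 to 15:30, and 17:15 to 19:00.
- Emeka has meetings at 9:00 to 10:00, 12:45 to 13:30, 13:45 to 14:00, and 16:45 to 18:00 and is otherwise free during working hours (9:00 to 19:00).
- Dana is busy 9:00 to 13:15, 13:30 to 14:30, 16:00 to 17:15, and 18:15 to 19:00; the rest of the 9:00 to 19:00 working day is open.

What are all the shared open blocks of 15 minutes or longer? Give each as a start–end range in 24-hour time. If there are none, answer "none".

14:30–14:45, 15:00–15:30

Emeka free within 09:00–19:00: 10:00–12:45, 13:30–13:45, 14:00–16:45, 18:00–19:00.
Dana free within 09:00–19:00: 13:15–13:30, 14:30–16:00, 17:15–18:15.
Beatriz ∩ Tomás: 10:00–10:30, 11:00–11:30, 14:00–14:45, 15:00–15:30, 17:15–17:30.
Beatriz ∩ Tomás ∩ Emeka: 10:00–10:30, 11:00–11:30, 14:00–14:45, 15:00–15:30.
Beatriz ∩ Tomás ∩ Emeka ∩ Dana: 14:30–14:45, 15:00–15:30.
Windows ≥ 15 min: 14:30–14:45, 15:00–15:30.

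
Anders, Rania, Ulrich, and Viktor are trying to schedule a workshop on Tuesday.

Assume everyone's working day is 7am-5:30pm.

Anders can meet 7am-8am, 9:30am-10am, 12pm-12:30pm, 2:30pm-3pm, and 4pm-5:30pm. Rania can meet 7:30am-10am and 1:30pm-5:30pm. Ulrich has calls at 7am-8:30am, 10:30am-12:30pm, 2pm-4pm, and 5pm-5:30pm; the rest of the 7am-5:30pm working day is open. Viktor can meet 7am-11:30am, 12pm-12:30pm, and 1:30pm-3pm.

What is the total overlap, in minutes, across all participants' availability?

Ulrich free within 07:00–17:30: 08:30–10:30, 12:30–14:00, 16:00–17:00.
Anders ∩ Rania: 07:30–08:00, 09:30–10:00, 14:30–15:00, 16:00–17:30.
Anders ∩ Rania ∩ Ulrich: 09:30–10:00, 16:00–17:00.
Anders ∩ Rania ∩ Ulrich ∩ Viktor: 09:30–10:00.
Total common minutes: 30.

30 minutes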